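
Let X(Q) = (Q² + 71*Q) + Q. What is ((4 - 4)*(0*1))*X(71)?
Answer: 0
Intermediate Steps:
X(Q) = Q² + 72*Q
((4 - 4)*(0*1))*X(71) = ((4 - 4)*(0*1))*(71*(72 + 71)) = (0*0)*(71*143) = 0*10153 = 0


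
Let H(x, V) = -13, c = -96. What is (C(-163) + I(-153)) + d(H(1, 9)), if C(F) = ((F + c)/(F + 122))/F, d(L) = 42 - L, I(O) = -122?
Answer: -448020/6683 ≈ -67.039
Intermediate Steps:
C(F) = (-96 + F)/(F*(122 + F)) (C(F) = ((F - 96)/(F + 122))/F = ((-96 + F)/(122 + F))/F = (-96 + F)/(F*(122 + F)))
(C(-163) + I(-153)) + d(H(1, 9)) = ((-96 - 163)/((-163)*(122 - 163)) - 122) + (42 - 1*(-13)) = (-1/163*(-259)/(-41) - 122) + (42 + 13) = (-1/163*(-1/41)*(-259) - 122) + 55 = (-259/6683 - 122) + 55 = -815585/6683 + 55 = -448020/6683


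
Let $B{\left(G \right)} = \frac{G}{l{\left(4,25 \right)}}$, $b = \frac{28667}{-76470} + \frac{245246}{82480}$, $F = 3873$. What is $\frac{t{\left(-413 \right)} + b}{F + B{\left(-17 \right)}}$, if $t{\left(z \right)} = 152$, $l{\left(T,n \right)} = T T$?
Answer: $\frac{97509083866}{2442126076035} \approx 0.039928$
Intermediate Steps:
$l{\left(T,n \right)} = T^{2}$
$b = \frac{819475373}{315362280}$ ($b = 28667 \left(- \frac{1}{76470}\right) + 245246 \cdot \frac{1}{82480} = - \frac{28667}{76470} + \frac{122623}{41240} = \frac{819475373}{315362280} \approx 2.5985$)
$B{\left(G \right)} = \frac{G}{16}$ ($B{\left(G \right)} = \frac{G}{4^{2}} = \frac{G}{16}$)
$\frac{t{\left(-413 \right)} + b}{F + B{\left(-17 \right)}} = \frac{152 + \frac{819475373}{315362280}}{3873 + \frac{1}{16} \left(-17\right)} = \frac{48754541933}{315362280 \left(3873 - \frac{17}{16}\right)} = \frac{48754541933}{315362280 \cdot \frac{61951}{16}} = \frac{48754541933}{315362280} \cdot \frac{16}{61951} = \frac{97509083866}{2442126076035}$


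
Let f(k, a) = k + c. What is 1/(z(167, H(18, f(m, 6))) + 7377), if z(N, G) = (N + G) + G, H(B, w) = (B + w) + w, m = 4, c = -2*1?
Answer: 1/7588 ≈ 0.00013179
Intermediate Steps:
c = -2
f(k, a) = -2 + k (f(k, a) = k - 2 = -2 + k)
H(B, w) = B + 2*w
z(N, G) = N + 2*G (z(N, G) = (G + N) + G = N + 2*G)
1/(z(167, H(18, f(m, 6))) + 7377) = 1/((167 + 2*(18 + 2*(-2 + 4))) + 7377) = 1/((167 + 2*(18 + 2*2)) + 7377) = 1/((167 + 2*(18 + 4)) + 7377) = 1/((167 + 2*22) + 7377) = 1/((167 + 44) + 7377) = 1/(211 + 7377) = 1/7588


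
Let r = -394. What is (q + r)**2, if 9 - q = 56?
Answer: 194481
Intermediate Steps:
q = -47 (q = 9 - 1*56 = 9 - 56 = -47)
(q + r)**2 = (-47 - 394)**2 = (-441)**2 = 194481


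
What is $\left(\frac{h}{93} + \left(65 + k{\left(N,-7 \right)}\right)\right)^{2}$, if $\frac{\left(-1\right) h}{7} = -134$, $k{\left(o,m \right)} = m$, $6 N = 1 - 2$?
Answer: $\frac{40094224}{8649} \approx 4635.7$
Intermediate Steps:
$N = - \frac{1}{6}$ ($N = \frac{1 - 2}{6} = \frac{1}{6} \left(-1\right) = - \frac{1}{6} \approx -0.16667$)
$h = 938$ ($h = \left(-7\right) \left(-134\right) = 938$)
$\left(\frac{h}{93} + \left(65 + k{\left(N,-7 \right)}\right)\right)^{2} = \left(\frac{938}{93} + \left(65 - 7\right)\right)^{2} = \left(938 \cdot \frac{1}{93} + 58\right)^{2} = \left(\frac{938}{93} + 58\right)^{2} = \left(\frac{6332}{93}\right)^{2} = \frac{40094224}{8649}$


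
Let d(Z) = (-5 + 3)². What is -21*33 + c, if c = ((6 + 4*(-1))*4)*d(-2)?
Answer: -661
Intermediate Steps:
d(Z) = 4 (d(Z) = (-2)² = 4)
c = 32 (c = ((6 + 4*(-1))*4)*4 = ((6 - 4)*4)*4 = (2*4)*4 = 8*4 = 32)
-21*33 + c = -21*33 + 32 = -693 + 32 = -661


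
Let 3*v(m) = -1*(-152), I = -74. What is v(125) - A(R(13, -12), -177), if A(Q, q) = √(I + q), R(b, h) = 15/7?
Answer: 152/3 - I*√251 ≈ 50.667 - 15.843*I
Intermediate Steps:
v(m) = 152/3 (v(m) = (-1*(-152))/3 = (⅓)*152 = 152/3)
R(b, h) = 15/7 (R(b, h) = 15*(⅐) = 15/7)
A(Q, q) = √(-74 + q)
v(125) - A(R(13, -12), -177) = 152/3 - √(-74 - 177) = 152/3 - √(-251) = 152/3 - I*√251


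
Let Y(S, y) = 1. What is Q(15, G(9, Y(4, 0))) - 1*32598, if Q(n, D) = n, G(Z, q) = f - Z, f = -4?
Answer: -32583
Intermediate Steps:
G(Z, q) = -4 - Z
Q(15, G(9, Y(4, 0))) - 1*32598 = 15 - 1*32598 = 15 - 32598 = -32583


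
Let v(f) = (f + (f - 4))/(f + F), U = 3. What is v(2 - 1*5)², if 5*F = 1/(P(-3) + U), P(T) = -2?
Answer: 625/49 ≈ 12.755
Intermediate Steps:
F = ⅕ (F = 1/(5*(-2 + 3)) = (⅕)/1 = (⅕)*1 = ⅕ ≈ 0.20000)
v(f) = (-4 + 2*f)/(⅕ + f) (v(f) = (f + (f - 4))/(f + ⅕) = (f + (-4 + f))/(⅕ + f) = (-4 + 2*f)/(⅕ + f))
v(2 - 1*5)² = (10*(-2 + (2 - 1*5))/(1 + 5*(2 - 1*5)))² = (10*(-2 + (2 - 5))/(1 + 5*(2 - 5)))² = (10*(-2 - 3)/(1 + 5*(-3)))² = (10*(-5)/(1 - 15))² = (10*(-5)/(-14))² = (10*(-1/14)*(-5))² = (25/7)² = 625/49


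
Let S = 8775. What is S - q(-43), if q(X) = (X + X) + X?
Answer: 8904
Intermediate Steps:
q(X) = 3*X (q(X) = 2*X + X = 3*X)
S - q(-43) = 8775 - 3*(-43) = 8775 - 1*(-129) = 8775 + 129 = 8904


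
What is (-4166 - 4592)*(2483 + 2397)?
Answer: -42739040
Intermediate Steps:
(-4166 - 4592)*(2483 + 2397) = -8758*4880 = -42739040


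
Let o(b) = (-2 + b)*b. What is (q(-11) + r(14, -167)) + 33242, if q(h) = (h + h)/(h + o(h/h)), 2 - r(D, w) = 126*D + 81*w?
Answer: 270053/6 ≈ 45009.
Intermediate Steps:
o(b) = b*(-2 + b)
r(D, w) = 2 - 126*D - 81*w (r(D, w) = 2 - (126*D + 81*w) = 2 - (81*w + 126*D) = 2 + (-126*D - 81*w) = 2 - 126*D - 81*w)
q(h) = 2*h/(-1 + h) (q(h) = (h + h)/(h + (h/h)*(-2 + h/h)) = (2*h)/(h + 1*(-2 + 1)) = (2*h)/(h + 1*(-1)) = (2*h)/(h - 1) = (2*h)/(-1 + h) = 2*h/(-1 + h))
(q(-11) + r(14, -167)) + 33242 = (2*(-11)/(-1 - 11) + (2 - 126*14 - 81*(-167))) + 33242 = (2*(-11)/(-12) + (2 - 1764 + 13527)) + 33242 = (2*(-11)*(-1/12) + 11765) + 33242 = (11/6 + 11765) + 33242 = 70601/6 + 33242 = 270053/6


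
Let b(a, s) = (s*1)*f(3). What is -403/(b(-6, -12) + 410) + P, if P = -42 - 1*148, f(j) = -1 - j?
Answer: -87423/458 ≈ -190.88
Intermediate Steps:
b(a, s) = -4*s (b(a, s) = (s*1)*(-1 - 1*3) = s*(-1 - 3) = s*(-4) = -4*s)
P = -190 (P = -42 - 148 = -190)
-403/(b(-6, -12) + 410) + P = -403/(-4*(-12) + 410) - 190 = -403/(48 + 410) - 190 = -403/458 - 190 = -87423/458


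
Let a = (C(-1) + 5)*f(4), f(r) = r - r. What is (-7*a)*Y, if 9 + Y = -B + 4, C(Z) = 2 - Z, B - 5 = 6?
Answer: 0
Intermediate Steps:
B = 11 (B = 5 + 6 = 11)
f(r) = 0
Y = -16 (Y = -9 + (-1*11 + 4) = -9 + (-11 + 4) = -9 - 7 = -16)
a = 0 (a = ((2 - 1*(-1)) + 5)*0 = ((2 + 1) + 5)*0 = (3 + 5)*0 = 8*0 = 0)
(-7*a)*Y = -7*0*(-16) = 0*(-16) = 0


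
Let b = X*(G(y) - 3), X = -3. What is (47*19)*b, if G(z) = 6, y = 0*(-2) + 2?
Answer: -8037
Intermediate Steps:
y = 2 (y = 0 + 2 = 2)
b = -9 (b = -3*(6 - 3) = -3*3 = -9)
(47*19)*b = (47*19)*(-9) = 893*(-9) = -8037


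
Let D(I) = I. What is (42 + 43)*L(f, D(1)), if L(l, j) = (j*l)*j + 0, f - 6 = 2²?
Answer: 850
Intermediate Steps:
f = 10 (f = 6 + 2² = 6 + 4 = 10)
L(l, j) = l*j² (L(l, j) = l*j² + 0 = l*j²)
(42 + 43)*L(f, D(1)) = (42 + 43)*(10*1²) = 85*(10*1) = 85*10 = 850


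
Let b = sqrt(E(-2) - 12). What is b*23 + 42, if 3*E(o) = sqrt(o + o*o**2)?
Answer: 42 + 23*sqrt(-108 + 3*I*sqrt(10))/3 ≈ 45.496 + 79.751*I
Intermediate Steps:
E(o) = sqrt(o + o**3)/3 (E(o) = sqrt(o + o*o**2)/3 = sqrt(o + o**3)/3)
b = sqrt(-12 + I*sqrt(10)/3) (b = sqrt(sqrt(-2 + (-2)**3)/3 - 12) = sqrt(sqrt(-2 - 8)/3 - 12) = sqrt(sqrt(-10)/3 - 12) = sqrt((I*sqrt(10))/3 - 12) = sqrt(I*sqrt(10)/3 - 12) = sqrt(-12 + I*sqrt(10)/3) ≈ 0.152 + 3.4674*I)
b*23 + 42 = (sqrt(-108 + 3*I*sqrt(10))/3)*23 + 42 = 23*sqrt(-108 + 3*I*sqrt(10))/3 + 42 = 42 + 23*sqrt(-108 + 3*I*sqrt(10))/3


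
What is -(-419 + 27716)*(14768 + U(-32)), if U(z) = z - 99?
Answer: -399546189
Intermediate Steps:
U(z) = -99 + z
-(-419 + 27716)*(14768 + U(-32)) = -(-419 + 27716)*(14768 + (-99 - 32)) = -27297*(14768 - 131) = -27297*14637 = -1*399546189 = -399546189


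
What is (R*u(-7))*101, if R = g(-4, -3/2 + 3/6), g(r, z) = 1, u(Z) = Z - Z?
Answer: 0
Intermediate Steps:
u(Z) = 0
R = 1
(R*u(-7))*101 = (1*0)*101 = 0*101 = 0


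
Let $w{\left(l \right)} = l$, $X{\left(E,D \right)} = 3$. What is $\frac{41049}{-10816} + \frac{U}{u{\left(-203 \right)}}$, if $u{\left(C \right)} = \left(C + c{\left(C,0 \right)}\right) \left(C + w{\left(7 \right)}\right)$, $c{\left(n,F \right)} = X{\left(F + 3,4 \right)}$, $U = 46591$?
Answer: $- \frac{34537267}{13249600} \approx -2.6067$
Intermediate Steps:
$c{\left(n,F \right)} = 3$
$u{\left(C \right)} = \left(3 + C\right) \left(7 + C\right)$ ($u{\left(C \right)} = \left(C + 3\right) \left(C + 7\right) = \left(3 + C\right) \left(7 + C\right)$)
$\frac{41049}{-10816} + \frac{U}{u{\left(-203 \right)}} = \frac{41049}{-10816} + \frac{46591}{21 + \left(-203\right)^{2} + 10 \left(-203\right)} = 41049 \left(- \frac{1}{10816}\right) + \frac{46591}{21 + 41209 - 2030} = - \frac{41049}{10816} + \frac{46591}{39200} = - \frac{34537267}{13249600}$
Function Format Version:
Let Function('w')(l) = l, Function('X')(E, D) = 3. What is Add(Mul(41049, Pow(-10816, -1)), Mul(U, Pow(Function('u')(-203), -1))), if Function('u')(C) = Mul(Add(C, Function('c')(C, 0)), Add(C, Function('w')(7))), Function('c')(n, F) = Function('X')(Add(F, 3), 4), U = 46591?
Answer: Rational(-34537267, 13249600) ≈ -2.6067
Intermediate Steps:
Function('c')(n, F) = 3
Function('u')(C) = Mul(Add(3, C), Add(7, C)) (Function('u')(C) = Mul(Add(C, 3), Add(C, 7)) = Mul(Add(3, C), Add(7, C)))
Add(Mul(41049, Pow(-10816, -1)), Mul(U, Pow(Function('u')(-203), -1))) = Add(Mul(41049, Pow(-10816, -1)), Mul(46591, Pow(Add(21, Pow(-203, 2), Mul(10, -203)), -1))) = Add(Mul(41049, Rational(-1, 10816)), Mul(46591, Pow(Add(21, 41209, -2030), -1))) = Add(Rational(-41049, 10816), Mul(46591, Pow(39200, -1))) = Add(Rational(-41049, 10816), Mul(46591, Rational(1, 39200))) = Add(Rational(-41049, 10816), Rational(46591, 39200)) = Rational(-34537267, 13249600)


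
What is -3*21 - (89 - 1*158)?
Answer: 6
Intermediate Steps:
-3*21 - (89 - 1*158) = -63 - (89 - 158) = -63 - 1*(-69) = -63 + 69 = 6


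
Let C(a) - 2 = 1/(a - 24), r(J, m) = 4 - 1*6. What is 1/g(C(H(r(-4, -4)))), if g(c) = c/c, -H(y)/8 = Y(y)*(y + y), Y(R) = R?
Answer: 1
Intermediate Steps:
r(J, m) = -2 (r(J, m) = 4 - 6 = -2)
H(y) = -16*y**2 (H(y) = -8*y*(y + y) = -8*y*2*y = -16*y**2)
C(a) = 2 + 1/(-24 + a) (C(a) = 2 + 1/(a - 24) = 2 + 1/(-24 + a))
g(c) = 1
1/g(C(H(r(-4, -4)))) = 1/1 = 1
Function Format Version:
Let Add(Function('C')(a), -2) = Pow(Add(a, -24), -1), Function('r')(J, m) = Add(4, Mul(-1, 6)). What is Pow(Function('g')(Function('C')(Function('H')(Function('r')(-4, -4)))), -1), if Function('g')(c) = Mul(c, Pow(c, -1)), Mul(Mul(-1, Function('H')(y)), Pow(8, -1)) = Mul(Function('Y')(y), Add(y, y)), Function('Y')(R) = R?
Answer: 1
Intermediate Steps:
Function('r')(J, m) = -2 (Function('r')(J, m) = Add(4, -6) = -2)
Function('H')(y) = Mul(-16, Pow(y, 2)) (Function('H')(y) = Mul(-8, Mul(y, Add(y, y))) = Mul(-8, Mul(y, Mul(2, y))) = Mul(-8, Mul(2, Pow(y, 2))) = Mul(-16, Pow(y, 2)))
Function('C')(a) = Add(2, Pow(Add(-24, a), -1)) (Function('C')(a) = Add(2, Pow(Add(a, -24), -1)) = Add(2, Pow(Add(-24, a), -1)))
Function('g')(c) = 1
Pow(Function('g')(Function('C')(Function('H')(Function('r')(-4, -4)))), -1) = Pow(1, -1) = 1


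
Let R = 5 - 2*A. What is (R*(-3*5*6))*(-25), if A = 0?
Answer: 11250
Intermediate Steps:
R = 5 (R = 5 - 2*0 = 5 + 0 = 5)
(R*(-3*5*6))*(-25) = (5*(-3*5*6))*(-25) = (5*(-15*6))*(-25) = (5*(-90))*(-25) = -450*(-25) = 11250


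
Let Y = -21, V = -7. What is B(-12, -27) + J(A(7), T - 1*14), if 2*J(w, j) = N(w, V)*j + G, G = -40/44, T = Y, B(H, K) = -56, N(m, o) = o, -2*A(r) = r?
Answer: 1453/22 ≈ 66.045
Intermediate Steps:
A(r) = -r/2
T = -21
G = -10/11 (G = -40*1/44 = -10/11 ≈ -0.90909)
J(w, j) = -5/11 - 7*j/2 (J(w, j) = (-7*j - 10/11)/2 = (-10/11 - 7*j)/2 = -5/11 - 7*j/2)
B(-12, -27) + J(A(7), T - 1*14) = -56 + (-5/11 - 7*(-21 - 1*14)/2) = -56 + (-5/11 - 7*(-21 - 14)/2) = -56 + (-5/11 - 7/2*(-35)) = -56 + (-5/11 + 245/2) = -56 + 2685/22 = 1453/22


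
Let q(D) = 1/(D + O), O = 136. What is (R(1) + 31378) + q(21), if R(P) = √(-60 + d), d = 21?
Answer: 4926347/157 + I*√39 ≈ 31378.0 + 6.245*I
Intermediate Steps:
q(D) = 1/(136 + D) (q(D) = 1/(D + 136) = 1/(136 + D))
R(P) = I*√39 (R(P) = √(-60 + 21) = √(-39) = I*√39)
(R(1) + 31378) + q(21) = (I*√39 + 31378) + 1/(136 + 21) = (31378 + I*√39) + 1/157 = 4926347/157 + I*√39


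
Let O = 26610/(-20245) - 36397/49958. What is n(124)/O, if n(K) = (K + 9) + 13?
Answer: -29532871532/413247929 ≈ -71.465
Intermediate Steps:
n(K) = 22 + K (n(K) = (9 + K) + 13 = 22 + K)
O = -413247929/202279942 (O = 26610*(-1/20245) - 36397*1/49958 = -5322/4049 - 36397/49958 = -413247929/202279942 ≈ -2.0429)
n(124)/O = (22 + 124)/(-413247929/202279942) = 146*(-202279942/413247929) = -29532871532/413247929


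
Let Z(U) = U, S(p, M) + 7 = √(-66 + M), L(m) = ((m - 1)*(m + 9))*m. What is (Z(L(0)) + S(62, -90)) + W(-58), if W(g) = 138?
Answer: 131 + 2*I*√39 ≈ 131.0 + 12.49*I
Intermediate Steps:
L(m) = m*(-1 + m)*(9 + m) (L(m) = ((-1 + m)*(9 + m))*m = m*(-1 + m)*(9 + m))
S(p, M) = -7 + √(-66 + M)
(Z(L(0)) + S(62, -90)) + W(-58) = (0*(-9 + 0² + 8*0) + (-7 + √(-66 - 90))) + 138 = (0*(-9 + 0 + 0) + (-7 + √(-156))) + 138 = (0*(-9) + (-7 + 2*I*√39)) + 138 = (0 + (-7 + 2*I*√39)) + 138 = (-7 + 2*I*√39) + 138 = 131 + 2*I*√39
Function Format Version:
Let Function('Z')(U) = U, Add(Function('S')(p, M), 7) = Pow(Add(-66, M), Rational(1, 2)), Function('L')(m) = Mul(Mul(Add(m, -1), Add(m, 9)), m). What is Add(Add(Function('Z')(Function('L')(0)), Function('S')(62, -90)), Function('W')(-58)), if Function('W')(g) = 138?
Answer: Add(131, Mul(2, I, Pow(39, Rational(1, 2)))) ≈ Add(131.00, Mul(12.490, I))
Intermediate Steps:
Function('L')(m) = Mul(m, Add(-1, m), Add(9, m)) (Function('L')(m) = Mul(Mul(Add(-1, m), Add(9, m)), m) = Mul(m, Add(-1, m), Add(9, m)))
Function('S')(p, M) = Add(-7, Pow(Add(-66, M), Rational(1, 2)))
Add(Add(Function('Z')(Function('L')(0)), Function('S')(62, -90)), Function('W')(-58)) = Add(Add(Mul(0, Add(-9, Pow(0, 2), Mul(8, 0))), Add(-7, Pow(Add(-66, -90), Rational(1, 2)))), 138) = Add(Add(Mul(0, Add(-9, 0, 0)), Add(-7, Pow(-156, Rational(1, 2)))), 138) = Add(Add(Mul(0, -9), Add(-7, Mul(2, I, Pow(39, Rational(1, 2))))), 138) = Add(Add(0, Add(-7, Mul(2, I, Pow(39, Rational(1, 2))))), 138) = Add(Add(-7, Mul(2, I, Pow(39, Rational(1, 2)))), 138) = Add(131, Mul(2, I, Pow(39, Rational(1, 2))))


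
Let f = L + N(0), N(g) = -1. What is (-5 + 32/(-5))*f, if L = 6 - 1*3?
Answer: -114/5 ≈ -22.800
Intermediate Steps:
L = 3 (L = 6 - 3 = 3)
f = 2 (f = 3 - 1 = 2)
(-5 + 32/(-5))*f = (-5 + 32/(-5))*2 = (-5 + 32*(-⅕))*2 = (-5 - 32/5)*2 = -57/5*2 = -114/5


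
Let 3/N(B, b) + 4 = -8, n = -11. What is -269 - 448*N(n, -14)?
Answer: -157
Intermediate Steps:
N(B, b) = -¼ (N(B, b) = 3/(-4 - 8) = 3/(-12) = 3*(-1/12) = -¼)
-269 - 448*N(n, -14) = -269 - 448*(-¼) = -269 + 112 = -157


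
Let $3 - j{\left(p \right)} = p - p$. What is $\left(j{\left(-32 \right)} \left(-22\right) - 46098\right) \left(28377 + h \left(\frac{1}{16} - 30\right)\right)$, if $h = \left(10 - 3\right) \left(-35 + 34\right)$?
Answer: $- \frac{5278680285}{4} \approx -1.3197 \cdot 10^{9}$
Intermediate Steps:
$h = -7$ ($h = 7 \left(-1\right) = -7$)
$j{\left(p \right)} = 3$ ($j{\left(p \right)} = 3 - \left(p - p\right) = 3 - 0 = 3 + 0 = 3$)
$\left(j{\left(-32 \right)} \left(-22\right) - 46098\right) \left(28377 + h \left(\frac{1}{16} - 30\right)\right) = \left(3 \left(-22\right) - 46098\right) \left(28377 - 7 \left(\frac{1}{16} - 30\right)\right) = \left(-66 - 46098\right) \left(28377 - 7 \left(\frac{1}{16} - 30\right)\right) = - 46164 \left(28377 - - \frac{3353}{16}\right) = - 46164 \left(28377 + \frac{3353}{16}\right) = \left(-46164\right) \frac{457385}{16} = - \frac{5278680285}{4}$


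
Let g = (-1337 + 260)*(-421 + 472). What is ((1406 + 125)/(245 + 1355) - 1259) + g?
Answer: -89896069/1600 ≈ -56185.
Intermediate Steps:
g = -54927 (g = -1077*51 = -54927)
((1406 + 125)/(245 + 1355) - 1259) + g = ((1406 + 125)/(245 + 1355) - 1259) - 54927 = (1531/1600 - 1259) - 54927 = -2012869/1600 - 54927 = -89896069/1600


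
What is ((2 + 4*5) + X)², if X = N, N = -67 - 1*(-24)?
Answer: 441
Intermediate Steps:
N = -43 (N = -67 + 24 = -43)
X = -43
((2 + 4*5) + X)² = ((2 + 4*5) - 43)² = ((2 + 20) - 43)² = (22 - 43)² = (-21)² = 441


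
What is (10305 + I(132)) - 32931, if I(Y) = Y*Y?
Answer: -5202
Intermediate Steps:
I(Y) = Y**2
(10305 + I(132)) - 32931 = (10305 + 132**2) - 32931 = (10305 + 17424) - 32931 = 27729 - 32931 = -5202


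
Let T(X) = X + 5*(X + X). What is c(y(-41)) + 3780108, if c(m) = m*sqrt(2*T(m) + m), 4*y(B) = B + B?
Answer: 3780108 - 41*I*sqrt(1886)/4 ≈ 3.7801e+6 - 445.14*I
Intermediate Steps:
T(X) = 11*X (T(X) = X + 5*(2*X) = X + 10*X = 11*X)
y(B) = B/2 (y(B) = (B + B)/4 = (2*B)/4 = B/2)
c(m) = sqrt(23)*m**(3/2) (c(m) = m*sqrt(2*(11*m) + m) = m*sqrt(22*m + m) = m*sqrt(23*m) = m*(sqrt(23)*sqrt(m)) = sqrt(23)*m**(3/2))
c(y(-41)) + 3780108 = sqrt(23)*((1/2)*(-41))**(3/2) + 3780108 = sqrt(23)*(-41/2)**(3/2) + 3780108 = sqrt(23)*(-41*I*sqrt(82)/4) + 3780108 = -41*I*sqrt(1886)/4 + 3780108 = 3780108 - 41*I*sqrt(1886)/4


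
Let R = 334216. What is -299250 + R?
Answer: 34966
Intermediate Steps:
-299250 + R = -299250 + 334216 = 34966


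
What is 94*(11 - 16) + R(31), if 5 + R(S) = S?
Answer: -444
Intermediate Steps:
R(S) = -5 + S
94*(11 - 16) + R(31) = 94*(11 - 16) + (-5 + 31) = 94*(-5) + 26 = -470 + 26 = -444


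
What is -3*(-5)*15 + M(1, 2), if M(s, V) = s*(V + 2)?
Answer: 229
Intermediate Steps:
M(s, V) = s*(2 + V)
-3*(-5)*15 + M(1, 2) = -3*(-5)*15 + 1*(2 + 2) = 15*15 + 1*4 = 225 + 4 = 229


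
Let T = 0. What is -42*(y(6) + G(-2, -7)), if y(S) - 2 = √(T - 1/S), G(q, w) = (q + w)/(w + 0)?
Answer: -138 - 7*I*√6 ≈ -138.0 - 17.146*I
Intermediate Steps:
G(q, w) = (q + w)/w
y(S) = 2 + √(-1/S) (y(S) = 2 + √(0 - 1/S) = 2 + √(-1/S))
-42*(y(6) + G(-2, -7)) = -42*((2 + √(-1/6)) + (-2 - 7)/(-7)) = -42*((2 + √(-1*⅙)) - ⅐*(-9)) = -42*((2 + √(-⅙)) + 9/7) = -42*((2 + I*√6/6) + 9/7) = -42*(23/7 + I*√6/6) = -138 - 7*I*√6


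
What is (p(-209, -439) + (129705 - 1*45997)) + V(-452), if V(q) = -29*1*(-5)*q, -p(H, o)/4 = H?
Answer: 19004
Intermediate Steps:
p(H, o) = -4*H
V(q) = 145*q (V(q) = -(-145)*q = 145*q)
(p(-209, -439) + (129705 - 1*45997)) + V(-452) = (-4*(-209) + (129705 - 1*45997)) + 145*(-452) = (836 + (129705 - 45997)) - 65540 = (836 + 83708) - 65540 = 84544 - 65540 = 19004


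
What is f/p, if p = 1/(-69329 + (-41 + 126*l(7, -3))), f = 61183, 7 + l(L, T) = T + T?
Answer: -4344482464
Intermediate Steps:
l(L, T) = -7 + 2*T (l(L, T) = -7 + (T + T) = -7 + 2*T)
p = -1/71008 (p = 1/(-69329 + (-41 + 126*(-7 + 2*(-3)))) = 1/(-69329 + (-41 + 126*(-7 - 6))) = 1/(-69329 + (-41 + 126*(-13))) = 1/(-69329 + (-41 - 1638)) = 1/(-69329 - 1679) = 1/(-71008) = -1/71008 ≈ -1.4083e-5)
f/p = 61183/(-1/71008) = 61183*(-71008) = -4344482464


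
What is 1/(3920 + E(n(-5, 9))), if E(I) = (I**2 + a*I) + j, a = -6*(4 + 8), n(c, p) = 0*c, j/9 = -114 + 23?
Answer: 1/3101 ≈ 0.00032248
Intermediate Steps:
j = -819 (j = 9*(-114 + 23) = 9*(-91) = -819)
n(c, p) = 0
a = -72 (a = -6*12 = -72)
E(I) = -819 + I**2 - 72*I (E(I) = (I**2 - 72*I) - 819 = -819 + I**2 - 72*I)
1/(3920 + E(n(-5, 9))) = 1/(3920 + (-819 + 0**2 - 72*0)) = 1/(3920 + (-819 + 0 + 0)) = 1/(3920 - 819) = 1/3101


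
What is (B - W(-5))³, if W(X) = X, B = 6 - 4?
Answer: 343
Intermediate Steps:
B = 2
(B - W(-5))³ = (2 - 1*(-5))³ = (2 + 5)³ = 7³ = 343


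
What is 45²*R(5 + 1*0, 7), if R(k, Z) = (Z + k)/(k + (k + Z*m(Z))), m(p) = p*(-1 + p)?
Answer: 6075/76 ≈ 79.934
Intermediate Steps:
R(k, Z) = (Z + k)/(2*k + Z²*(-1 + Z)) (R(k, Z) = (Z + k)/(k + (k + Z*(Z*(-1 + Z)))) = (Z + k)/(k + (k + Z²*(-1 + Z))) = (Z + k)/(2*k + Z²*(-1 + Z)))
45²*R(5 + 1*0, 7) = 45²*((7 + (5 + 1*0))/(2*(5 + 1*0) + 7²*(-1 + 7))) = 2025*((7 + (5 + 0))/(2*(5 + 0) + 49*6)) = 2025*((7 + 5)/(2*5 + 294)) = 2025*(12/(10 + 294)) = 2025*(12/304) = 2025*((1/304)*12) = 2025*(3/76) = 6075/76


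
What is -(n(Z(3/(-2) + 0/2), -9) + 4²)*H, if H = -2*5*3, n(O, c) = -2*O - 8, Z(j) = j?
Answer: 330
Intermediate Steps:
n(O, c) = -8 - 2*O
H = -30 (H = -10*3 = -30)
-(n(Z(3/(-2) + 0/2), -9) + 4²)*H = -((-8 - 2*(3/(-2) + 0/2)) + 4²)*(-30) = -((-8 - 2*(3*(-½) + 0*(½))) + 16)*(-30) = -((-8 - 2*(-3/2 + 0)) + 16)*(-30) = -((-8 - 2*(-3/2)) + 16)*(-30) = -((-8 + 3) + 16)*(-30) = -(-5 + 16)*(-30) = -11*(-30) = -1*(-330) = 330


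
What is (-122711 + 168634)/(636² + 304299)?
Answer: 2417/37305 ≈ 0.064790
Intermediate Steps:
(-122711 + 168634)/(636² + 304299) = 45923/(404496 + 304299) = 45923/708795 = 45923*(1/708795) = 2417/37305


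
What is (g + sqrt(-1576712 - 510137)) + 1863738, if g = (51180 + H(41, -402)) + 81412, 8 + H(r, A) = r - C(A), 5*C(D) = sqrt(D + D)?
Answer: 1996363 + I*sqrt(2086849) - 2*I*sqrt(201)/5 ≈ 1.9964e+6 + 1438.9*I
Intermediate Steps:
C(D) = sqrt(2)*sqrt(D)/5 (C(D) = sqrt(D + D)/5 = sqrt(2*D)/5 = (sqrt(2)*sqrt(D))/5 = sqrt(2)*sqrt(D)/5)
H(r, A) = -8 + r - sqrt(2)*sqrt(A)/5 (H(r, A) = -8 + (r - sqrt(2)*sqrt(A)/5) = -8 + r - sqrt(2)*sqrt(A)/5)
g = 132625 - 2*I*sqrt(201)/5 (g = (51180 + (-8 + 41 - sqrt(2)*sqrt(-402)/5)) + 81412 = (51180 + (-8 + 41 - sqrt(2)*I*sqrt(402)/5)) + 81412 = (51180 + (-8 + 41 - 2*I*sqrt(201)/5)) + 81412 = (51180 + (33 - 2*I*sqrt(201)/5)) + 81412 = (51213 - 2*I*sqrt(201)/5) + 81412 = 132625 - 2*I*sqrt(201)/5 ≈ 1.3263e+5 - 5.671*I)
(g + sqrt(-1576712 - 510137)) + 1863738 = ((132625 - 2*I*sqrt(201)/5) + sqrt(-1576712 - 510137)) + 1863738 = ((132625 - 2*I*sqrt(201)/5) + sqrt(-2086849)) + 1863738 = ((132625 - 2*I*sqrt(201)/5) + I*sqrt(2086849)) + 1863738 = (132625 + I*sqrt(2086849) - 2*I*sqrt(201)/5) + 1863738 = 1996363 + I*sqrt(2086849) - 2*I*sqrt(201)/5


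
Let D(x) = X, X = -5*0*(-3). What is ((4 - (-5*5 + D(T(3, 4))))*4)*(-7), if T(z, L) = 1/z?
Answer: -812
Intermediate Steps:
X = 0 (X = 0*(-3) = 0)
D(x) = 0
((4 - (-5*5 + D(T(3, 4))))*4)*(-7) = ((4 - (-5*5 + 0))*4)*(-7) = ((4 - (-25 + 0))*4)*(-7) = ((4 - 1*(-25))*4)*(-7) = ((4 + 25)*4)*(-7) = (29*4)*(-7) = 116*(-7) = -812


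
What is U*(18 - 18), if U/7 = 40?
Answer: 0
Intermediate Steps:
U = 280 (U = 7*40 = 280)
U*(18 - 18) = 280*(18 - 18) = 280*0 = 0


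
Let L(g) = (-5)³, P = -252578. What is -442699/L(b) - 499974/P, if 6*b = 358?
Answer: 55939262386/15786125 ≈ 3543.6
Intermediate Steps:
b = 179/3 (b = (⅙)*358 = 179/3 ≈ 59.667)
L(g) = -125
-442699/L(b) - 499974/P = -442699/(-125) - 499974/(-252578) = -442699*(-1/125) - 499974*(-1/252578) = 442699/125 + 249987/126289 = 55939262386/15786125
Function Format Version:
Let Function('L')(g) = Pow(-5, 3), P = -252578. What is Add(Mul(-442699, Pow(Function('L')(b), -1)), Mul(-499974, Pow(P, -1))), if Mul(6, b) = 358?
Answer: Rational(55939262386, 15786125) ≈ 3543.6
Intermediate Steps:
b = Rational(179, 3) (b = Mul(Rational(1, 6), 358) = Rational(179, 3) ≈ 59.667)
Function('L')(g) = -125
Add(Mul(-442699, Pow(Function('L')(b), -1)), Mul(-499974, Pow(P, -1))) = Add(Mul(-442699, Pow(-125, -1)), Mul(-499974, Pow(-252578, -1))) = Add(Mul(-442699, Rational(-1, 125)), Mul(-499974, Rational(-1, 252578))) = Add(Rational(442699, 125), Rational(249987, 126289)) = Rational(55939262386, 15786125)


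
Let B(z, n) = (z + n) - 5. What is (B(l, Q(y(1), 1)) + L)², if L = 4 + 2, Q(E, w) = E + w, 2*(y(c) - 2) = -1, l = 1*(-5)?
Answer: 9/4 ≈ 2.2500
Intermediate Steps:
l = -5
y(c) = 3/2 (y(c) = 2 + (½)*(-1) = 2 - ½ = 3/2)
L = 6
B(z, n) = -5 + n + z (B(z, n) = (n + z) - 5 = -5 + n + z)
(B(l, Q(y(1), 1)) + L)² = ((-5 + (3/2 + 1) - 5) + 6)² = ((-5 + 5/2 - 5) + 6)² = (-15/2 + 6)² = (-3/2)² = 9/4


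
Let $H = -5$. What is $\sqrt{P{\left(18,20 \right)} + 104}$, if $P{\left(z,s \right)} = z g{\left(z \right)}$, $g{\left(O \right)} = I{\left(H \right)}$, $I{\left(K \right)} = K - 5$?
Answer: $2 i \sqrt{19} \approx 8.7178 i$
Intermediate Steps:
$I{\left(K \right)} = -5 + K$
$g{\left(O \right)} = -10$ ($g{\left(O \right)} = -5 - 5 = -10$)
$P{\left(z,s \right)} = - 10 z$ ($P{\left(z,s \right)} = z \left(-10\right) = - 10 z$)
$\sqrt{P{\left(18,20 \right)} + 104} = \sqrt{\left(-10\right) 18 + 104} = \sqrt{-180 + 104} = \sqrt{-76} = 2 i \sqrt{19}$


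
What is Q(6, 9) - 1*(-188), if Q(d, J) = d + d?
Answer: 200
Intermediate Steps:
Q(d, J) = 2*d
Q(6, 9) - 1*(-188) = 2*6 - 1*(-188) = 12 + 188 = 200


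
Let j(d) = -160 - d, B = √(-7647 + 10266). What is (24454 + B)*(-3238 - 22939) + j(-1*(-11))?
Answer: -640132529 - 78531*√291 ≈ -6.4147e+8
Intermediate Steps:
B = 3*√291 (B = √2619 = 3*√291 ≈ 51.176)
(24454 + B)*(-3238 - 22939) + j(-1*(-11)) = (24454 + 3*√291)*(-3238 - 22939) + (-160 - (-1)*(-11)) = (24454 + 3*√291)*(-26177) + (-160 - 1*11) = (-640132358 - 78531*√291) + (-160 - 11) = (-640132358 - 78531*√291) - 171 = -640132529 - 78531*√291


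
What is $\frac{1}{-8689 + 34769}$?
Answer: $\frac{1}{26080} \approx 3.8344 \cdot 10^{-5}$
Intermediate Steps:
$\frac{1}{-8689 + 34769} = \frac{1}{26080}$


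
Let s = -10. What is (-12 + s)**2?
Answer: 484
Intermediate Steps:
(-12 + s)**2 = (-12 - 10)**2 = (-22)**2 = 484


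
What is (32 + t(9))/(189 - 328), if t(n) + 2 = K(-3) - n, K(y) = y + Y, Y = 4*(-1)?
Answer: -14/139 ≈ -0.10072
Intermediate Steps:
Y = -4
K(y) = -4 + y (K(y) = y - 4 = -4 + y)
t(n) = -9 - n (t(n) = -2 + ((-4 - 3) - n) = -2 + (-7 - n) = -9 - n)
(32 + t(9))/(189 - 328) = (32 + (-9 - 1*9))/(189 - 328) = (32 + (-9 - 9))/(-139) = (32 - 18)*(-1/139) = 14*(-1/139) = -14/139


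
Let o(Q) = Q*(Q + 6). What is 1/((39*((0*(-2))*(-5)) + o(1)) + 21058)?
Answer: 1/21065 ≈ 4.7472e-5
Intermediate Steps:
o(Q) = Q*(6 + Q)
1/((39*((0*(-2))*(-5)) + o(1)) + 21058) = 1/((39*((0*(-2))*(-5)) + 1*(6 + 1)) + 21058) = 1/((39*(0*(-5)) + 1*7) + 21058) = 1/((39*0 + 7) + 21058) = 1/((0 + 7) + 21058) = 1/(7 + 21058) = 1/21065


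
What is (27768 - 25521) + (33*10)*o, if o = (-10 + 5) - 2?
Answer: -63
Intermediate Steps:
o = -7 (o = -5 - 2 = -7)
(27768 - 25521) + (33*10)*o = (27768 - 25521) + (33*10)*(-7) = 2247 + 330*(-7) = 2247 - 2310 = -63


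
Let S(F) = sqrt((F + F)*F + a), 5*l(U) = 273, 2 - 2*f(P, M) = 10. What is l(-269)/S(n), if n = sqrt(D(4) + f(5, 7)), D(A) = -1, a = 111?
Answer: 273*sqrt(101)/505 ≈ 5.4329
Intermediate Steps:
f(P, M) = -4 (f(P, M) = 1 - 1/2*10 = 1 - 5 = -4)
l(U) = 273/5 (l(U) = (1/5)*273 = 273/5)
n = I*sqrt(5) (n = sqrt(-1 - 4) = sqrt(-5) = I*sqrt(5) ≈ 2.2361*I)
S(F) = sqrt(111 + 2*F**2) (S(F) = sqrt((F + F)*F + 111) = sqrt((2*F)*F + 111) = sqrt(2*F**2 + 111) = sqrt(111 + 2*F**2))
l(-269)/S(n) = 273/(5*(sqrt(111 + 2*(I*sqrt(5))**2))) = 273/(5*(sqrt(111 + 2*(-5)))) = 273/(5*(sqrt(111 - 10))) = 273/(5*(sqrt(101))) = 273*(sqrt(101)/101)/5 = 273*sqrt(101)/505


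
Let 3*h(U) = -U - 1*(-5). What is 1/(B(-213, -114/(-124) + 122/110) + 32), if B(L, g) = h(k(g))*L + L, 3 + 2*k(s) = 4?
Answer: -2/1001 ≈ -0.0019980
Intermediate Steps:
k(s) = ½ (k(s) = -3/2 + (½)*4 = -3/2 + 2 = ½)
h(U) = 5/3 - U/3 (h(U) = (-U - 1*(-5))/3 = (-U + 5)/3 = (5 - U)/3 = 5/3 - U/3)
B(L, g) = 5*L/2 (B(L, g) = (5/3 - ⅓*½)*L + L = (5/3 - ⅙)*L + L = 3*L/2 + L = 5*L/2)
1/(B(-213, -114/(-124) + 122/110) + 32) = 1/((5/2)*(-213) + 32) = 1/(-1065/2 + 32) = 1/(-1001/2) = -2/1001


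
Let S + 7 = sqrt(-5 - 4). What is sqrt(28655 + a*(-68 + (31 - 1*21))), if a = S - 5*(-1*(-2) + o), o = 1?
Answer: sqrt(29931 - 174*I) ≈ 173.01 - 0.5029*I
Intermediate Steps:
S = -7 + 3*I (S = -7 + sqrt(-5 - 4) = -7 + sqrt(-9) = -7 + 3*I ≈ -7.0 + 3.0*I)
a = -22 + 3*I (a = (-7 + 3*I) - 5*(-1*(-2) + 1) = (-7 + 3*I) - 5*(2 + 1) = (-7 + 3*I) - 5*3 = (-7 + 3*I) - 15 = -22 + 3*I ≈ -22.0 + 3.0*I)
sqrt(28655 + a*(-68 + (31 - 1*21))) = sqrt(28655 + (-22 + 3*I)*(-68 + (31 - 1*21))) = sqrt(28655 + (-22 + 3*I)*(-68 + (31 - 21))) = sqrt(28655 + (-22 + 3*I)*(-68 + 10)) = sqrt(28655 + (-22 + 3*I)*(-58)) = sqrt(28655 + (1276 - 174*I)) = sqrt(29931 - 174*I)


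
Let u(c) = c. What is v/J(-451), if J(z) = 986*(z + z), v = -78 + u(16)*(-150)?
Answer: 1239/444686 ≈ 0.0027862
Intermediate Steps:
v = -2478 (v = -78 + 16*(-150) = -78 - 2400 = -2478)
J(z) = 1972*z (J(z) = 986*(2*z) = 1972*z)
v/J(-451) = -2478/(1972*(-451)) = -2478/(-889372) = -2478*(-1/889372) = 1239/444686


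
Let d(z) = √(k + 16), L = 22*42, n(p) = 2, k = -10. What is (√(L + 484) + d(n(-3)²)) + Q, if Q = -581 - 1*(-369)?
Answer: -212 + √6 + 8*√22 ≈ -172.03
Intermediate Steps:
L = 924
d(z) = √6 (d(z) = √(-10 + 16) = √6)
Q = -212 (Q = -581 + 369 = -212)
(√(L + 484) + d(n(-3)²)) + Q = (√(924 + 484) + √6) - 212 = (√1408 + √6) - 212 = (8*√22 + √6) - 212 = (√6 + 8*√22) - 212 = -212 + √6 + 8*√22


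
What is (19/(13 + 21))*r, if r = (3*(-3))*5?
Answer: -855/34 ≈ -25.147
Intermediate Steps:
r = -45 (r = -9*5 = -45)
(19/(13 + 21))*r = (19/(13 + 21))*(-45) = (19/34)*(-45) = -855/34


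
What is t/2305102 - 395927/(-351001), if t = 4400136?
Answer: 4280669435/1409569873 ≈ 3.0369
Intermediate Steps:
t/2305102 - 395927/(-351001) = 4400136/2305102 - 395927/(-351001) = 4400136*(1/2305102) - 395927*(-1/351001) = 2200068/1152551 + 56561/50143 = 4280669435/1409569873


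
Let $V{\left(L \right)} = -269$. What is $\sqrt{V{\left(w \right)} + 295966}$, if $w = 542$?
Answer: $\sqrt{295697} \approx 543.78$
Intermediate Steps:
$\sqrt{V{\left(w \right)} + 295966} = \sqrt{-269 + 295966} = \sqrt{295697}$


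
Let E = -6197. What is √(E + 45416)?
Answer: √39219 ≈ 198.04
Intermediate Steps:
√(E + 45416) = √(-6197 + 45416) = √39219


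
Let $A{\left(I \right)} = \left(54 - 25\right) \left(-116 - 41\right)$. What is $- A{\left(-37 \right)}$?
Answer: $4553$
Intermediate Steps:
$A{\left(I \right)} = -4553$ ($A{\left(I \right)} = 29 \left(-157\right) = -4553$)
$- A{\left(-37 \right)} = \left(-1\right) \left(-4553\right) = 4553$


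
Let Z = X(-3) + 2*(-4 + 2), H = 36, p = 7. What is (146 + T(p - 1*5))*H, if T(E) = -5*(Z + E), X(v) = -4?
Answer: 6336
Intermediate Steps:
Z = -8 (Z = -4 + 2*(-4 + 2) = -4 + 2*(-2) = -4 - 4 = -8)
T(E) = 40 - 5*E (T(E) = -5*(-8 + E) = 40 - 5*E)
(146 + T(p - 1*5))*H = (146 + (40 - 5*(7 - 1*5)))*36 = (146 + (40 - 5*(7 - 5)))*36 = (146 + (40 - 5*2))*36 = (146 + (40 - 10))*36 = (146 + 30)*36 = 176*36 = 6336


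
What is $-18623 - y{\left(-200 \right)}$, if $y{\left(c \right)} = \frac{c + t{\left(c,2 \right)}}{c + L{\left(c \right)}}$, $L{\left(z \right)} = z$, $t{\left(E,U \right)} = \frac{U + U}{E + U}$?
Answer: $- \frac{368745301}{19800} \approx -18624.0$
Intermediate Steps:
$t{\left(E,U \right)} = \frac{2 U}{E + U}$
$y{\left(c \right)} = \frac{c + \frac{4}{2 + c}}{2 c}$ ($y{\left(c \right)} = \frac{c + 2 \cdot 2 \frac{1}{c + 2}}{c + c} = \frac{c + 2 \cdot 2 \frac{1}{2 + c}}{2 c} = \left(c + \frac{4}{2 + c}\right) \frac{1}{2 c} = \frac{c + \frac{4}{2 + c}}{2 c}$)
$-18623 - y{\left(-200 \right)} = -18623 - \frac{4 - 200 \left(2 - 200\right)}{2 \left(-200\right) \left(2 - 200\right)} = -18623 - \frac{1}{2} \left(- \frac{1}{200}\right) \frac{1}{-198} \left(4 - -39600\right) = -18623 - \frac{1}{2} \left(- \frac{1}{200}\right) \left(- \frac{1}{198}\right) \left(4 + 39600\right) = -18623 - \frac{1}{2} \left(- \frac{1}{200}\right) \left(- \frac{1}{198}\right) 39604 = -18623 - \frac{9901}{19800} = - \frac{368745301}{19800}$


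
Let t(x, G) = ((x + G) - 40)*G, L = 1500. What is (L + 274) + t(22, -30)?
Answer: 3214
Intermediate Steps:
t(x, G) = G*(-40 + G + x) (t(x, G) = ((G + x) - 40)*G = (-40 + G + x)*G = G*(-40 + G + x))
(L + 274) + t(22, -30) = (1500 + 274) - 30*(-40 - 30 + 22) = 1774 - 30*(-48) = 1774 + 1440 = 3214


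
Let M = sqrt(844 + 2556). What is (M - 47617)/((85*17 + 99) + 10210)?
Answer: -47617/11754 + 5*sqrt(34)/5877 ≈ -4.0462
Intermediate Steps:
M = 10*sqrt(34) (M = sqrt(3400) = 10*sqrt(34) ≈ 58.310)
(M - 47617)/((85*17 + 99) + 10210) = (10*sqrt(34) - 47617)/((85*17 + 99) + 10210) = (-47617 + 10*sqrt(34))/((1445 + 99) + 10210) = (-47617 + 10*sqrt(34))/(1544 + 10210) = (-47617 + 10*sqrt(34))/11754 = (-47617 + 10*sqrt(34))*(1/11754) = -47617/11754 + 5*sqrt(34)/5877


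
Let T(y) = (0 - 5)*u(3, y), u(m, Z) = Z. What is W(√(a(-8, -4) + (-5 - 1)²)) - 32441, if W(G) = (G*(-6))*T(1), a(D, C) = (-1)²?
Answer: -32441 + 30*√37 ≈ -32259.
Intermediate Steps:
a(D, C) = 1
T(y) = -5*y (T(y) = (0 - 5)*y = -5*y)
W(G) = 30*G (W(G) = (G*(-6))*(-5*1) = -6*G*(-5) = 30*G)
W(√(a(-8, -4) + (-5 - 1)²)) - 32441 = 30*√(1 + (-5 - 1)²) - 32441 = 30*√(1 + (-6)²) - 32441 = 30*√(1 + 36) - 32441 = 30*√37 - 32441 = -32441 + 30*√37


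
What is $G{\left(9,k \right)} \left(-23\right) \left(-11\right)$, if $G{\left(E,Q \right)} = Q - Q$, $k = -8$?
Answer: $0$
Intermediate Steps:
$G{\left(E,Q \right)} = 0$
$G{\left(9,k \right)} \left(-23\right) \left(-11\right) = 0 \left(-23\right) \left(-11\right) = 0 \left(-11\right) = 0$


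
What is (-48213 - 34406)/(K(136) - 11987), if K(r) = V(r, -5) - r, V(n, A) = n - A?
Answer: 82619/11982 ≈ 6.8953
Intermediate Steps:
K(r) = 5 (K(r) = (r - 1*(-5)) - r = (r + 5) - r = (5 + r) - r = 5)
(-48213 - 34406)/(K(136) - 11987) = (-48213 - 34406)/(5 - 11987) = -82619/(-11982) = -82619*(-1/11982) = 82619/11982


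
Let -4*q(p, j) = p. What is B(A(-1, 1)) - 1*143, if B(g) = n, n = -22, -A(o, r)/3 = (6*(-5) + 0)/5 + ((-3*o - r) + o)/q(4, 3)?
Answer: -165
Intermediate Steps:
q(p, j) = -p/4
A(o, r) = 18 - 6*o - 3*r (A(o, r) = -3*((6*(-5) + 0)/5 + ((-3*o - r) + o)/((-¼*4))) = -3*((-30 + 0)*(⅕) + ((-r - 3*o) + o)/(-1)) = -3*(-30*⅕ + (-r - 2*o)*(-1)) = -3*(-6 + (r + 2*o)) = -3*(-6 + r + 2*o) = 18 - 6*o - 3*r)
B(g) = -22
B(A(-1, 1)) - 1*143 = -22 - 1*143 = -22 - 143 = -165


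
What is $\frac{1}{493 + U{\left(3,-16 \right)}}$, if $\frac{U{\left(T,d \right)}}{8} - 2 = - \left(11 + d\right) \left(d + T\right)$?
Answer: $- \frac{1}{11} \approx -0.090909$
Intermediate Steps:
$U{\left(T,d \right)} = 16 - 8 \left(11 + d\right) \left(T + d\right)$ ($U{\left(T,d \right)} = 16 + 8 \left(- \left(11 + d\right) \left(d + T\right)\right) = 16 + 8 \left(- \left(11 + d\right) \left(T + d\right)\right) = 16 - 8 \left(11 + d\right) \left(T + d\right)$)
$\frac{1}{493 + U{\left(3,-16 \right)}} = \frac{1}{493 - \left(-1160 - 384 + 2048\right)} = \frac{1}{493 + \left(16 - 264 + 1408 - 2048 + 384\right)} = \frac{1}{493 - 504} = \frac{1}{-11} = - \frac{1}{11}$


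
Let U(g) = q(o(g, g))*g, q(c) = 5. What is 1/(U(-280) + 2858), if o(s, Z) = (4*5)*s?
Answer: 1/1458 ≈ 0.00068587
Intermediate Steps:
o(s, Z) = 20*s
U(g) = 5*g
1/(U(-280) + 2858) = 1/(5*(-280) + 2858) = 1/(-1400 + 2858) = 1/1458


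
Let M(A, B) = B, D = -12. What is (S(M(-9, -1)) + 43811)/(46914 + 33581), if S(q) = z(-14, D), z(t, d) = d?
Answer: 43799/80495 ≈ 0.54412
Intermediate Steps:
S(q) = -12
(S(M(-9, -1)) + 43811)/(46914 + 33581) = (-12 + 43811)/(46914 + 33581) = 43799/80495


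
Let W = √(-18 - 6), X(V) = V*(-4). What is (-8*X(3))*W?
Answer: 192*I*√6 ≈ 470.3*I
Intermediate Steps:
X(V) = -4*V
W = 2*I*√6 (W = √(-24) = 2*I*√6 ≈ 4.899*I)
(-8*X(3))*W = (-(-32)*3)*(2*I*√6) = (-8*(-12))*(2*I*√6) = 96*(2*I*√6) = 192*I*√6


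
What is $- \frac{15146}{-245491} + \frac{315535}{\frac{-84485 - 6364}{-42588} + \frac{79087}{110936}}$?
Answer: $\frac{871352363607077390}{7859559089461} \approx 1.1087 \cdot 10^{5}$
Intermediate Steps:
$- \frac{15146}{-245491} + \frac{315535}{\frac{-84485 - 6364}{-42588} + \frac{79087}{110936}} = \left(-15146\right) \left(- \frac{1}{245491}\right) + \frac{315535}{\left(-84485 - 6364\right) \left(- \frac{1}{42588}\right) + 79087 \cdot \frac{1}{110936}} = \frac{15146}{245491} + \frac{315535}{\left(-90849\right) \left(- \frac{1}{42588}\right) + \frac{79087}{110936}} = \frac{15146}{245491} + \frac{315535}{\frac{30283}{14196} + \frac{79087}{110936}} = \frac{15146}{245491} + \frac{315535}{\frac{160078355}{56244552}} = \frac{15146}{245491} + 315535 \cdot \frac{56244552}{160078355} = \frac{15146}{245491} + \frac{3549424943064}{32015671} = \frac{871352363607077390}{7859559089461}$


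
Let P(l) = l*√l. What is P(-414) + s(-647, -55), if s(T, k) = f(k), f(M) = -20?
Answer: -20 - 1242*I*√46 ≈ -20.0 - 8423.7*I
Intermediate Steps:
P(l) = l^(3/2)
s(T, k) = -20
P(-414) + s(-647, -55) = (-414)^(3/2) - 20 = -1242*I*√46 - 20 = -20 - 1242*I*√46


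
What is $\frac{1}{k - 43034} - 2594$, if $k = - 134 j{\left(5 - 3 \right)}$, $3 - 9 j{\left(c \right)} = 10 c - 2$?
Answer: $- \frac{333152611}{128432} \approx -2594.0$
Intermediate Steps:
$j{\left(c \right)} = \frac{5}{9} - \frac{10 c}{9}$ ($j{\left(c \right)} = \frac{1}{3} - \frac{10 c - 2}{9} = \frac{1}{3} - \frac{-2 + 10 c}{9} = \frac{1}{3} - \left(- \frac{2}{9} + \frac{10 c}{9}\right) = \frac{5}{9} - \frac{10 c}{9}$)
$k = \frac{670}{3}$ ($k = - 134 \left(\frac{5}{9} - \frac{10 \left(5 - 3\right)}{9}\right) = - 134 \left(\frac{5}{9} - \frac{20}{9}\right) = \left(-134\right) \left(- \frac{5}{3}\right) = \frac{670}{3} \approx 223.33$)
$\frac{1}{k - 43034} - 2594 = \frac{1}{\frac{670}{3} - 43034} - 2594 = \frac{1}{- \frac{128432}{3}} - 2594 = - \frac{3}{128432} - 2594 = - \frac{333152611}{128432}$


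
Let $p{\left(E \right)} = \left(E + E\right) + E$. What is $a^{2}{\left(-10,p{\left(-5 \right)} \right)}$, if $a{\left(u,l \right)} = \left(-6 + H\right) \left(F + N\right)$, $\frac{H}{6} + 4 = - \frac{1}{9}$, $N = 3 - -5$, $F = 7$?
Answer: $211600$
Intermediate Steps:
$N = 8$ ($N = 3 + 5 = 8$)
$p{\left(E \right)} = 3 E$ ($p{\left(E \right)} = 2 E + E = 3 E$)
$H = - \frac{74}{3}$ ($H = -24 + 6 \left(- \frac{1}{9}\right) = -24 - \frac{2}{3} = - \frac{74}{3} \approx -24.667$)
$a{\left(u,l \right)} = -460$ ($a{\left(u,l \right)} = \left(-6 - \frac{74}{3}\right) \left(7 + 8\right) = \left(- \frac{92}{3}\right) 15 = -460$)
$a^{2}{\left(-10,p{\left(-5 \right)} \right)} = \left(-460\right)^{2} = 211600$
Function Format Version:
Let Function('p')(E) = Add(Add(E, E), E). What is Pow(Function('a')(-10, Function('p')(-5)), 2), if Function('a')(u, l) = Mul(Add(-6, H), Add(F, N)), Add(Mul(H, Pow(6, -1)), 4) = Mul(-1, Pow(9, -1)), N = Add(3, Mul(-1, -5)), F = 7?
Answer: 211600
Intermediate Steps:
N = 8 (N = Add(3, 5) = 8)
Function('p')(E) = Mul(3, E) (Function('p')(E) = Add(Mul(2, E), E) = Mul(3, E))
H = Rational(-74, 3) (H = Add(-24, Mul(6, Mul(-1, Pow(9, -1)))) = Add(-24, Mul(6, Mul(-1, Rational(1, 9)))) = Add(-24, Mul(6, Rational(-1, 9))) = Add(-24, Rational(-2, 3)) = Rational(-74, 3) ≈ -24.667)
Function('a')(u, l) = -460 (Function('a')(u, l) = Mul(Add(-6, Rational(-74, 3)), Add(7, 8)) = Mul(Rational(-92, 3), 15) = -460)
Pow(Function('a')(-10, Function('p')(-5)), 2) = Pow(-460, 2) = 211600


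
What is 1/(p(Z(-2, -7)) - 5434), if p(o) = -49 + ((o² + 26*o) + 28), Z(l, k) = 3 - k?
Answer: -1/5095 ≈ -0.00019627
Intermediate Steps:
p(o) = -21 + o² + 26*o (p(o) = -49 + (28 + o² + 26*o) = -21 + o² + 26*o)
1/(p(Z(-2, -7)) - 5434) = 1/((-21 + (3 - 1*(-7))² + 26*(3 - 1*(-7))) - 5434) = 1/((-21 + (3 + 7)² + 26*(3 + 7)) - 5434) = 1/((-21 + 10² + 26*10) - 5434) = 1/((-21 + 100 + 260) - 5434) = 1/(339 - 5434) = 1/(-5095) = -1/5095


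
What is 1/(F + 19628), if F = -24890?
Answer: -1/5262 ≈ -0.00019004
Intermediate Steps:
1/(F + 19628) = 1/(-24890 + 19628) = 1/(-5262) = -1/5262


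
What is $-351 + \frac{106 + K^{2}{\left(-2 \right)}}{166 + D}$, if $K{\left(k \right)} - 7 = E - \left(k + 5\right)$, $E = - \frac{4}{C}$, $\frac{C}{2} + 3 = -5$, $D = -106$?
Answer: $- \frac{66995}{192} \approx -348.93$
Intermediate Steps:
$C = -16$ ($C = -6 + 2 \left(-5\right) = -6 - 10 = -16$)
$E = \frac{1}{4}$ ($E = - \frac{4}{-16} = \left(-4\right) \left(- \frac{1}{16}\right) = \frac{1}{4} \approx 0.25$)
$K{\left(k \right)} = \frac{9}{4} - k$ ($K{\left(k \right)} = 7 - \left(\frac{19}{4} + k\right) = \frac{9}{4} - k$)
$-351 + \frac{106 + K^{2}{\left(-2 \right)}}{166 + D} = -351 + \frac{106 + \left(\frac{9}{4} - -2\right)^{2}}{166 - 106} = -351 + \frac{106 + \left(\frac{9}{4} + 2\right)^{2}}{60} = -351 + \left(106 + \left(\frac{17}{4}\right)^{2}\right) \frac{1}{60} = -351 + \left(106 + \frac{289}{16}\right) \frac{1}{60} = -351 + \frac{1985}{16} \cdot \frac{1}{60} = -351 + \frac{397}{192} = - \frac{66995}{192}$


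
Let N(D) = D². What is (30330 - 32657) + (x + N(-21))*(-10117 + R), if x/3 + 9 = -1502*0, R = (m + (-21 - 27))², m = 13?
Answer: -3683615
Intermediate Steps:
R = 1225 (R = (13 + (-21 - 27))² = (13 - 48)² = (-35)² = 1225)
x = -27 (x = -27 + 3*(-1502*0) = -27 + 3*0 = -27 + 0 = -27)
(30330 - 32657) + (x + N(-21))*(-10117 + R) = (30330 - 32657) + (-27 + (-21)²)*(-10117 + 1225) = -2327 + (-27 + 441)*(-8892) = -2327 + 414*(-8892) = -2327 - 3681288 = -3683615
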